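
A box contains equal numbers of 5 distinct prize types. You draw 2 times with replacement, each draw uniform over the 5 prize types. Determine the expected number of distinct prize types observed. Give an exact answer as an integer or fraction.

9/5

Let Xⱼ=1 if type j appears at least once. P(Xⱼ=1) = 1 − ((5−1)/5)^2 = 9/25.
E[#distinct] = 5·9/25 = 9/5.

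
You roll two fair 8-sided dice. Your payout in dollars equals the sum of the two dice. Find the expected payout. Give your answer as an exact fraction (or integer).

Distribution of the sum of the two dice: 2 w.p. 1/64, 3 w.p. 1/32, 4 w.p. 3/64, 5 w.p. 1/16, 6 w.p. 5/64, 7 w.p. 3/32, …
E[payout] = (1/64)·2 + (1/32)·3 + (3/64)·4 + (1/16)·5 + (5/64)·6 + (3/32)·7 + (7/64)·8 + (1/8)·9 + (7/64)·10 + (3/32)·11 + (5/64)·12 + (1/16)·13 + (3/64)·14 + (1/32)·15 + (1/64)·16 = 9

$9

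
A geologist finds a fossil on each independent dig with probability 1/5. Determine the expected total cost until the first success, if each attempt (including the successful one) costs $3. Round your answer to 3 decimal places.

$15.000

E[#attempts] = 1/p = 5; E[cost] = 3·5 = 15.
≈ 15.000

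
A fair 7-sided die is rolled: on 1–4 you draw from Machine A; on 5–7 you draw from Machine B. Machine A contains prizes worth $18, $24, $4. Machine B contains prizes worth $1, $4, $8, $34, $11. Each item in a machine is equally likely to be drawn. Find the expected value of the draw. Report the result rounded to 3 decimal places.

E[X | Machine A] = (18 + 24 + 4)/3 = 46/3
E[X | Machine B] = (1 + 4 + 8 + 34 + 11)/5 = 58/5
E[X] = (4/7)·46/3 + (3/7)·58/5 = 206/15 ≈ 13.733

$13.733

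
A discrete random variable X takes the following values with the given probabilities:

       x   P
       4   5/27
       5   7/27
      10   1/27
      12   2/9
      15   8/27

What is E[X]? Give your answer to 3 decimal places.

9.519

E[X] = (5/27)·4 + (7/27)·5 + (1/27)·10 + (2/9)·12 + (8/27)·15
     = 257/27 ≈ 9.519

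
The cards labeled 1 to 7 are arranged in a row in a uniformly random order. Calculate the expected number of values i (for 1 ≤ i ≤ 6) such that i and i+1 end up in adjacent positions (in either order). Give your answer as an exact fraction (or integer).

12/7

For each i ∈ {1,…,6}, let Xᵢ = 1 if i and i+1 are adjacent. P(Xᵢ=1) = 2·(7−1)!/7! = 2/7.
By linearity, E[ΣXᵢ] = (6)·(2/7) = 12/7.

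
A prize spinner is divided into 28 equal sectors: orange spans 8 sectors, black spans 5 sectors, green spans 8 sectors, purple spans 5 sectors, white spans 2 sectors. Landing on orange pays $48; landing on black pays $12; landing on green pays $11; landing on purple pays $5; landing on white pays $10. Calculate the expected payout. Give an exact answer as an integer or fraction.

E[payout] = (8/28)·48 + (5/28)·12 + (8/28)·11 + (5/28)·5 + (2/28)·10 = 577/28

577/28 dollars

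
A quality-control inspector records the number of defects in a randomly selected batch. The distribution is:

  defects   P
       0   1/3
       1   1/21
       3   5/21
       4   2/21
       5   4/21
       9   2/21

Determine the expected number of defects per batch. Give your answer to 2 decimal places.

2.95

E[X] = (1/3)·0 + (1/21)·1 + (5/21)·3 + (2/21)·4 + (4/21)·5 + (2/21)·9
     = 62/21 ≈ 2.95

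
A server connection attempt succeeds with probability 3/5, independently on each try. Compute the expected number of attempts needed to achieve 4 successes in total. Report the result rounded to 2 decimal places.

6.67

By linearity (sum of 4 independent geometric waits), E[trials] = 4/p = 4/(3/5) = 20/3.
≈ 6.67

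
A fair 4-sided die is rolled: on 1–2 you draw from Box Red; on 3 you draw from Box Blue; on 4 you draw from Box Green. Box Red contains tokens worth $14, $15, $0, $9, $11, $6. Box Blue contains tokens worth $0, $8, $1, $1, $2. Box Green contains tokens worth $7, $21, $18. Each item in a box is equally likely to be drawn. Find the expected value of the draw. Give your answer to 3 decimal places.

$9.017

E[X | Box Red] = (14 + 15 + 0 + 9 + 11 + 6)/6 = 55/6
E[X | Box Blue] = (0 + 8 + 1 + 1 + 2)/5 = 12/5
E[X | Box Green] = (7 + 21 + 18)/3 = 46/3
E[X] = (1/2)·55/6 + (1/4)·12/5 + (1/4)·46/3 = 541/60 ≈ 9.017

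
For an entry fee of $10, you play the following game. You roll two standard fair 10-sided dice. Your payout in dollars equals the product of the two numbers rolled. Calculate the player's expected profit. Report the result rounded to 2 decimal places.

Distribution of the product of the two numbers rolled: 1 w.p. 1/100, 2 w.p. 1/50, 3 w.p. 1/50, 4 w.p. 3/100, 5 w.p. 1/50, 6 w.p. 1/25, …
E[payout] = (1/100)·1 + (1/50)·2 + (1/50)·3 + (3/100)·4 + (1/50)·5 + (1/25)·6 + (1/50)·7 + (1/25)·8 + (3/100)·9 + (1/25)·10 + (1/25)·12 + (1/50)·14 + (1/50)·15 + (3/100)·16 + (1/25)·18 + (1/25)·20 + (1/50)·21 + (1/25)·24 + (1/100)·25 + (1/50)·27 + (1/50)·28 + (1/25)·30 + (1/50)·32 + (1/50)·35 + (3/100)·36 + (1/25)·40 + (1/50)·42 + (1/50)·45 + (1/50)·48 + (1/100)·49 + (1/50)·50 + (1/50)·54 + (1/50)·56 + (1/50)·60 + (1/50)·63 + (1/100)·64 + (1/50)·70 + (1/50)·72 + (1/50)·80 + (1/100)·81 + (1/50)·90 + (1/100)·100 = 121/4
Expected profit = 121/4 − 10 = 81/4 ≈ $20.25

$20.25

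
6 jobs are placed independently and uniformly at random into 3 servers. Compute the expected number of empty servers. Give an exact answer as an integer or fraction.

64/243

Let Xⱼ=1 if server j is empty. P(Xⱼ=1) = ((3-1)/3)^6 = 64/729.
By linearity, E[#empty] = 3·64/729 = 64/243.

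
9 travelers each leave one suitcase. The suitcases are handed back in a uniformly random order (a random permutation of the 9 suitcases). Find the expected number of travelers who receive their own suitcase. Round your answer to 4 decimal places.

Let Xᵢ = 1 if person i gets their own suitcase. For each i, P(Xᵢ=1) = 1/9.
By linearity of expectation, E[X₁+…+X_9] = 9·(1/9) = 1.
≈ 1.0000

1.0000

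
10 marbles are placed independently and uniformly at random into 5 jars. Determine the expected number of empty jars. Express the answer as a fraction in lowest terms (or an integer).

1048576/1953125

Let Xⱼ=1 if jar j is empty. P(Xⱼ=1) = ((5-1)/5)^10 = 1048576/9765625.
By linearity, E[#empty] = 5·1048576/9765625 = 1048576/1953125.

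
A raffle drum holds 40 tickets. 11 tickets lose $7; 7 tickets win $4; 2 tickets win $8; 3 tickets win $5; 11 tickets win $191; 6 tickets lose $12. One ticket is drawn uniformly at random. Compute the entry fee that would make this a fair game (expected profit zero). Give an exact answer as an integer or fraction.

2011/40 dollars

E[payout] = (11/40)·(-7) + (7/40)·4 + (2/40)·8 + (3/40)·5 + (11/40)·191 + (6/40)·(-12) = 2011/40
Fair fee = E[payout] = 2011/40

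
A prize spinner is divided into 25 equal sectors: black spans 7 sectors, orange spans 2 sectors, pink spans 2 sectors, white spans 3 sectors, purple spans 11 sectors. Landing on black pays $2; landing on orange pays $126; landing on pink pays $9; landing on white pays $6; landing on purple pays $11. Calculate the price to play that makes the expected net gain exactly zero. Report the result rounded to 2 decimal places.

E[payout] = (7/25)·2 + (2/25)·126 + (2/25)·9 + (3/25)·6 + (11/25)·11 = 423/25
Fair fee = E[payout] = 423/25 ≈ $16.92

$16.92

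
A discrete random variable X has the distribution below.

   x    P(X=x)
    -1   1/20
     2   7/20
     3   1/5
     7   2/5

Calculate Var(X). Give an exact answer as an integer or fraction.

E[X] = (1/20)·(-1) + (7/20)·2 + (1/5)·3 + (2/5)·7 = 81/20
E[X²] = (1/20)·1 + (7/20)·4 + (1/5)·9 + (2/5)·49 = 457/20
Var(X) = 457/20 − (81/20)² = 2579/400

2579/400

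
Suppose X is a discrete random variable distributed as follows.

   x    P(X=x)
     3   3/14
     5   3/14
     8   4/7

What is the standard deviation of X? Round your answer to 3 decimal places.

E[X] = 44/7, E[X²] = 307/7
Var(X) = E[X²] − (E[X])² = 307/7 − 1936/49 = 213/49
SD(X) = √(213/49) ≈ 2.085

2.085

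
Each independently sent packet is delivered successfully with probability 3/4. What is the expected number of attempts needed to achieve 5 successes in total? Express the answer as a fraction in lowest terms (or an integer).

20/3

By linearity (sum of 5 independent geometric waits), E[trials] = 5/p = 5/(3/4) = 20/3.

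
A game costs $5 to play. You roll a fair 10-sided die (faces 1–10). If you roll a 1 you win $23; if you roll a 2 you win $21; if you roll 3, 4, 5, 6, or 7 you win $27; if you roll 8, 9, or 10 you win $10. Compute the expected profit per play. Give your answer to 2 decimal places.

E[payout] = (3/10)·10 + (1/10)·21 + (1/10)·23 + (1/2)·27 = 209/10
Expected profit = 209/10 − 5 = 159/10 ≈ $15.90

$15.90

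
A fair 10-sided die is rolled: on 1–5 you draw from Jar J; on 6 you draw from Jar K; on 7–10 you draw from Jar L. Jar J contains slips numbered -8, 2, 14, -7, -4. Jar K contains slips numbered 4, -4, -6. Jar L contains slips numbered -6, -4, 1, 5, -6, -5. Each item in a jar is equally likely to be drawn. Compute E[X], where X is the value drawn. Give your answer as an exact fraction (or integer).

-3/2

E[X | Jar J] = (-8 + 2 + 14 − 7 − 4)/5 = -3/5
E[X | Jar K] = (4 − 4 − 6)/3 = -2
E[X | Jar L] = (-6 − 4 + 1 + 5 − 6 − 5)/6 = -5/2
E[X] = (1/2)·(-3/5) + (1/10)·(-2) + (2/5)·(-5/2) = -3/2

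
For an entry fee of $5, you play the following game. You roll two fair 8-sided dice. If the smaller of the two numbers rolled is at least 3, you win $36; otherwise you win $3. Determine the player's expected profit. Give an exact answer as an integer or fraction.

265/16 dollars

E[payout] = (7/16)·3 + (9/16)·36 = 345/16
Expected profit = 345/16 − 5 = 265/16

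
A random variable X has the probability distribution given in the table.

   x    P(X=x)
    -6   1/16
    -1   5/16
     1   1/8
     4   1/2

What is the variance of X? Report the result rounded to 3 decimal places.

8.621

E[X] = (1/16)·(-6) + (5/16)·(-1) + (1/8)·1 + (1/2)·4 = 23/16
E[X²] = (1/16)·36 + (5/16)·1 + (1/8)·1 + (1/2)·16 = 171/16
Var(X) = 171/16 − (23/16)² = 2207/256 ≈ 8.621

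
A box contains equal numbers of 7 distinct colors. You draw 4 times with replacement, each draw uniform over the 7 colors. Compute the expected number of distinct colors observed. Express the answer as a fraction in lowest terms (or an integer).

1105/343

Let Xⱼ=1 if type j appears at least once. P(Xⱼ=1) = 1 − ((7−1)/7)^4 = 1105/2401.
E[#distinct] = 7·1105/2401 = 1105/343.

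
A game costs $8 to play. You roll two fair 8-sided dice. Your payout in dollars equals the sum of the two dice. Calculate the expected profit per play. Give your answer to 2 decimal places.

$1.00

Distribution of the sum of the two dice: 2 w.p. 1/64, 3 w.p. 1/32, 4 w.p. 3/64, 5 w.p. 1/16, 6 w.p. 5/64, 7 w.p. 3/32, …
E[payout] = (1/64)·2 + (1/32)·3 + (3/64)·4 + (1/16)·5 + (5/64)·6 + (3/32)·7 + (7/64)·8 + (1/8)·9 + (7/64)·10 + (3/32)·11 + (5/64)·12 + (1/16)·13 + (3/64)·14 + (1/32)·15 + (1/64)·16 = 9
Expected profit = 9 − 8 = 1 ≈ $1.00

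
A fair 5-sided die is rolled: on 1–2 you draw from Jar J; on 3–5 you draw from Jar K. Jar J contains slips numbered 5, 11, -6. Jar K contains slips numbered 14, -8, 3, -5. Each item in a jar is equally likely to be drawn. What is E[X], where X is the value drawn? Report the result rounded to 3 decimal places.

1.933

E[X | Jar J] = (5 + 11 − 6)/3 = 10/3
E[X | Jar K] = (14 − 8 + 3 − 5)/4 = 1
E[X] = (2/5)·10/3 + (3/5)·1 = 29/15 ≈ 1.933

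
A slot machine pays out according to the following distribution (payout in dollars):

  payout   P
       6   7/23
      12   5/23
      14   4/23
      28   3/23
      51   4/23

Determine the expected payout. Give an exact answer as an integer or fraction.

446/23 dollars

E[X] = (7/23)·6 + (5/23)·12 + (4/23)·14 + (3/23)·28 + (4/23)·51
     = 446/23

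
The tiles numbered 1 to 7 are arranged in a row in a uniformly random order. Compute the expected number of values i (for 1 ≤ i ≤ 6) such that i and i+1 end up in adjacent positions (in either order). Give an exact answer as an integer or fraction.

For each i ∈ {1,…,6}, let Xᵢ = 1 if i and i+1 are adjacent. P(Xᵢ=1) = 2·(7−1)!/7! = 2/7.
By linearity, E[ΣXᵢ] = (6)·(2/7) = 12/7.

12/7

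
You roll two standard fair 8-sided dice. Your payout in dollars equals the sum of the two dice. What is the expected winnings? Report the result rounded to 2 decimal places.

Distribution of the sum of the two dice: 2 w.p. 1/64, 3 w.p. 1/32, 4 w.p. 3/64, 5 w.p. 1/16, 6 w.p. 5/64, 7 w.p. 3/32, …
E[payout] = (1/64)·2 + (1/32)·3 + (3/64)·4 + (1/16)·5 + (5/64)·6 + (3/32)·7 + (7/64)·8 + (1/8)·9 + (7/64)·10 + (3/32)·11 + (5/64)·12 + (1/16)·13 + (3/64)·14 + (1/32)·15 + (1/64)·16 = 9
≈ $9.00

$9.00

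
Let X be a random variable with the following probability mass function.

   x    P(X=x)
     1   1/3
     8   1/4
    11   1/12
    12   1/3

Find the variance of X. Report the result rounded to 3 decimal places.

E[X] = (1/3)·1 + (1/4)·8 + (1/12)·11 + (1/3)·12 = 29/4
E[X²] = (1/3)·1 + (1/4)·64 + (1/12)·121 + (1/3)·144 = 893/12
Var(X) = 893/12 − (29/4)² = 1049/48 ≈ 21.854

21.854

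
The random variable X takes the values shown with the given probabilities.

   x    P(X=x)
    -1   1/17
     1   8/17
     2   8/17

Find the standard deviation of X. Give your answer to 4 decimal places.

E[X] = 23/17, E[X²] = 41/17
Var(X) = E[X²] − (E[X])² = 41/17 − 529/289 = 168/289
SD(X) = √(168/289) ≈ 0.7624

0.7624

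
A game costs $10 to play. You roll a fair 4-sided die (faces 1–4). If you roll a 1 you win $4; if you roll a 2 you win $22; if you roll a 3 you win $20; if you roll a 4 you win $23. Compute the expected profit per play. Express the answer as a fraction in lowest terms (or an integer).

E[payout] = (1/4)·4 + (1/4)·20 + (1/4)·22 + (1/4)·23 = 69/4
Expected profit = 69/4 − 10 = 29/4

29/4 dollars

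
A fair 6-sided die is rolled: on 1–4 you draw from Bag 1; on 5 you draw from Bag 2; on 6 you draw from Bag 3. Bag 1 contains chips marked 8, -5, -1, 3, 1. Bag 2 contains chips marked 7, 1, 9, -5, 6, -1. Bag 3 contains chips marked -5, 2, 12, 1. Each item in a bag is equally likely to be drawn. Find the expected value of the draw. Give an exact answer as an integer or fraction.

76/45

E[X | Bag 1] = (8 − 5 − 1 + 3 + 1)/5 = 6/5
E[X | Bag 2] = (7 + 1 + 9 − 5 + 6 − 1)/6 = 17/6
E[X | Bag 3] = (-5 + 2 + 12 + 1)/4 = 5/2
E[X] = (2/3)·6/5 + (1/6)·17/6 + (1/6)·5/2 = 76/45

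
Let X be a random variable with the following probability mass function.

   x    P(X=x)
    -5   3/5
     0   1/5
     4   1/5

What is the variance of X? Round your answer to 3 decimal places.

13.360

E[X] = (3/5)·(-5) + (1/5)·0 + (1/5)·4 = -11/5
E[X²] = (3/5)·25 + (1/5)·0 + (1/5)·16 = 91/5
Var(X) = 91/5 − (-11/5)² = 334/25 ≈ 13.360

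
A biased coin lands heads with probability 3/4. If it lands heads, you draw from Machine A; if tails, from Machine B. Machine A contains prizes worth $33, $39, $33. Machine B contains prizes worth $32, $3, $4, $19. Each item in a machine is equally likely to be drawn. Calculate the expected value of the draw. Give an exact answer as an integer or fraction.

E[X | Machine A] = (33 + 39 + 33)/3 = 35
E[X | Machine B] = (32 + 3 + 4 + 19)/4 = 29/2
E[X] = (3/4)·35 + (1/4)·29/2 = 239/8

239/8 dollars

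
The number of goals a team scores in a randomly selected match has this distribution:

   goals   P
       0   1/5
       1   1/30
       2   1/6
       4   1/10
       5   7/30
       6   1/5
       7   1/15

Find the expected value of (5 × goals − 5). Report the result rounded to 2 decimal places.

13.00

E[5x-5] = (1/5)·(-5) + (1/30)·0 + (1/6)·5 + (1/10)·15 + (7/30)·20 + (1/5)·25 + (1/15)·30
     = 13 ≈ 13.00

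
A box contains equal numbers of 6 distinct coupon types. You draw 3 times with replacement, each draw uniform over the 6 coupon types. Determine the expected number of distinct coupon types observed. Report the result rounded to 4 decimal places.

Let Xⱼ=1 if type j appears at least once. P(Xⱼ=1) = 1 − ((6−1)/6)^3 = 91/216.
E[#distinct] = 6·91/216 = 91/36.
≈ 2.5278

2.5278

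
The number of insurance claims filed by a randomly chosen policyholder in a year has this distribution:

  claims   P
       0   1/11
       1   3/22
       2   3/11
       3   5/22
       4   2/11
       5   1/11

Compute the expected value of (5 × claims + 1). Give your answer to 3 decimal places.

E[5x+1] = (1/11)·1 + (3/22)·6 + (3/11)·11 + (5/22)·16 + (2/11)·21 + (1/11)·26
     = 151/11 ≈ 13.727

13.727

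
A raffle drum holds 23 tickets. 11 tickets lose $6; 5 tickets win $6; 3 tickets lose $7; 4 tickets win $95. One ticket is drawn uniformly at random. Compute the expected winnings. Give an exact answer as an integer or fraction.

E[payout] = (11/23)·(-6) + (5/23)·6 + (3/23)·(-7) + (4/23)·95 = 323/23

323/23 dollars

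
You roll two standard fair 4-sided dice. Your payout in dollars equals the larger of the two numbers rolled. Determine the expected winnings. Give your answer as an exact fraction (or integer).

25/8 dollars

Distribution of the larger of the two numbers rolled: 1 w.p. 1/16, 2 w.p. 3/16, 3 w.p. 5/16, 4 w.p. 7/16
E[payout] = (1/16)·1 + (3/16)·2 + (5/16)·3 + (7/16)·4 = 25/8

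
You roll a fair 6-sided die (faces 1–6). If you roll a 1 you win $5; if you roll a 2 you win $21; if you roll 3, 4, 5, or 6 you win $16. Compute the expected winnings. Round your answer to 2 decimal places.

$15.00

E[payout] = (1/6)·5 + (2/3)·16 + (1/6)·21 = 15
≈ $15.00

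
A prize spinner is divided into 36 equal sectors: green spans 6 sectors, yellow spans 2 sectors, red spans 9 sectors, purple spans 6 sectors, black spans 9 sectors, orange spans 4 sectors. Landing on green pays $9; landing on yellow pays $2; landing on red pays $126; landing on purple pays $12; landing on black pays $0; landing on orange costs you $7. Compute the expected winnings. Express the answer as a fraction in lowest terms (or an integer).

103/3 dollars

E[payout] = (6/36)·9 + (2/36)·2 + (9/36)·126 + (6/36)·12 + (9/36)·0 + (4/36)·(-7) = 103/3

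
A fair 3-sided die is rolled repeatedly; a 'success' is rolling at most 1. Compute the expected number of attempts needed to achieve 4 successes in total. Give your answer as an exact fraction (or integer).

By linearity (sum of 4 independent geometric waits), E[trials] = 4/p = 4/(1/3) = 12.

12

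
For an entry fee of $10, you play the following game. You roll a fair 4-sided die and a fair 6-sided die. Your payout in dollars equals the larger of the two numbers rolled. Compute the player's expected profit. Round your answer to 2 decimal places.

Distribution of the larger of the two numbers rolled: 1 w.p. 1/24, 2 w.p. 1/8, 3 w.p. 5/24, 4 w.p. 7/24, 5 w.p. 1/6, 6 w.p. 1/6
E[payout] = (1/24)·1 + (1/8)·2 + (5/24)·3 + (7/24)·4 + (1/6)·5 + (1/6)·6 = 47/12
Expected profit = 47/12 − 10 = -73/12 ≈ -$6.08

-$6.08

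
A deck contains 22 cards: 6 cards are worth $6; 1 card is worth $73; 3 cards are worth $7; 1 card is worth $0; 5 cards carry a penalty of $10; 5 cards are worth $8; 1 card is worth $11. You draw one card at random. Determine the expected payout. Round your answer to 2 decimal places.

$5.95

E[payout] = (6/22)·6 + (1/22)·73 + (3/22)·7 + (1/22)·0 + (5/22)·(-10) + (5/22)·8 + (1/22)·11 = 131/22
≈ $5.95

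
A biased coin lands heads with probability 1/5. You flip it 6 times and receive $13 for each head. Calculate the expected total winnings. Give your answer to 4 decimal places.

$15.6000

E[#heads] = 6·1/5 = 6/5 (linearity over flips).
E[winnings] = 13·6/5 = 78/5.
≈ 15.6000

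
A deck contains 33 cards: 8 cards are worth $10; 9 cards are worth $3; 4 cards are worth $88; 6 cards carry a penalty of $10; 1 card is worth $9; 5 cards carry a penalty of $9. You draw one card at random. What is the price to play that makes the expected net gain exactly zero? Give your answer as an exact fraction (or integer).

$11

E[payout] = (8/33)·10 + (9/33)·3 + (4/33)·88 + (6/33)·(-10) + (1/33)·9 + (5/33)·(-9) = 11
Fair fee = E[payout] = 11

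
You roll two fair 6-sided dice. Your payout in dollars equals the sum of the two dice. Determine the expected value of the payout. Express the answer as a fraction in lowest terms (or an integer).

Distribution of the sum of the two dice: 2 w.p. 1/36, 3 w.p. 1/18, 4 w.p. 1/12, 5 w.p. 1/9, 6 w.p. 5/36, 7 w.p. 1/6, …
E[payout] = (1/36)·2 + (1/18)·3 + (1/12)·4 + (1/9)·5 + (5/36)·6 + (1/6)·7 + (5/36)·8 + (1/9)·9 + (1/12)·10 + (1/18)·11 + (1/36)·12 = 7

$7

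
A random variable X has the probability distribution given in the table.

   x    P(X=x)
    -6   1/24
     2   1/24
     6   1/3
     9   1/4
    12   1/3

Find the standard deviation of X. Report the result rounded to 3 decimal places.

4.071

E[X] = 97/12, E[X²] = 983/12
Var(X) = E[X²] − (E[X])² = 983/12 − 9409/144 = 2387/144
SD(X) = √(2387/144) ≈ 4.071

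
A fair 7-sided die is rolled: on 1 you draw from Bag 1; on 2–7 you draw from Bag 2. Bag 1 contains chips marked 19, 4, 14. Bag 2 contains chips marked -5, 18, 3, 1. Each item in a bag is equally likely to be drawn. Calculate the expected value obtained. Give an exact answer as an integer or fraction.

227/42

E[X | Bag 1] = (19 + 4 + 14)/3 = 37/3
E[X | Bag 2] = (-5 + 18 + 3 + 1)/4 = 17/4
E[X] = (1/7)·37/3 + (6/7)·17/4 = 227/42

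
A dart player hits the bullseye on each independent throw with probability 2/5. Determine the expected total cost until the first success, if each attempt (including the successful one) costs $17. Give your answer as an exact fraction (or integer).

85/2 dollars

E[#attempts] = 1/p = 5/2; E[cost] = 17·5/2 = 85/2.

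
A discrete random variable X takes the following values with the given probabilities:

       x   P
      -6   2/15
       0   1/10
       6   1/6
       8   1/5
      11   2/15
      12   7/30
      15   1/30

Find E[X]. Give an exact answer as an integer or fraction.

E[X] = (2/15)·(-6) + (1/10)·0 + (1/6)·6 + (1/5)·8 + (2/15)·11 + (7/30)·12 + (1/30)·15
     = 197/30

197/30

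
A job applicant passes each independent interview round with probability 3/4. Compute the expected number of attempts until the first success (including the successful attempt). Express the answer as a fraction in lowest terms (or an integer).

For a geometric distribution, E[trials] = 1/p = 1/(3/4) = 4/3.

4/3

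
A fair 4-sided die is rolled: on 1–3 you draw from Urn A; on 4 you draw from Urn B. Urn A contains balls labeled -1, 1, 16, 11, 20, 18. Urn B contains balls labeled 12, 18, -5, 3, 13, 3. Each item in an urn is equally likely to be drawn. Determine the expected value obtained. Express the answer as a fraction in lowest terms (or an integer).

E[X | Urn A] = (-1 + 1 + 16 + 11 + 20 + 18)/6 = 65/6
E[X | Urn B] = (12 + 18 − 5 + 3 + 13 + 3)/6 = 22/3
E[X] = (3/4)·65/6 + (1/4)·22/3 = 239/24

239/24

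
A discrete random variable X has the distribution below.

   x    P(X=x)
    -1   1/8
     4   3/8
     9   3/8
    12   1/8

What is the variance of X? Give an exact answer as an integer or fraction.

E[X] = (1/8)·(-1) + (3/8)·4 + (3/8)·9 + (1/8)·12 = 25/4
E[X²] = (1/8)·1 + (3/8)·16 + (3/8)·81 + (1/8)·144 = 109/2
Var(X) = 109/2 − (25/4)² = 247/16

247/16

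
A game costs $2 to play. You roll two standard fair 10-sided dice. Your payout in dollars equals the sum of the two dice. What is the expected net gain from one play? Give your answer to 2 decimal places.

Distribution of the sum of the two dice: 2 w.p. 1/100, 3 w.p. 1/50, 4 w.p. 3/100, 5 w.p. 1/25, 6 w.p. 1/20, 7 w.p. 3/50, …
E[payout] = (1/100)·2 + (1/50)·3 + (3/100)·4 + (1/25)·5 + (1/20)·6 + (3/50)·7 + (7/100)·8 + (2/25)·9 + (9/100)·10 + (1/10)·11 + (9/100)·12 + (2/25)·13 + (7/100)·14 + (3/50)·15 + (1/20)·16 + (1/25)·17 + (3/100)·18 + (1/50)·19 + (1/100)·20 = 11
Expected profit = 11 − 2 = 9 ≈ $9.00

$9.00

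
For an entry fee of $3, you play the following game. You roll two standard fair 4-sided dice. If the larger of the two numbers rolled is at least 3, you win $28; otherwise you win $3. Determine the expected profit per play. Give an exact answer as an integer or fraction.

E[payout] = (1/4)·3 + (3/4)·28 = 87/4
Expected profit = 87/4 − 3 = 75/4

75/4 dollars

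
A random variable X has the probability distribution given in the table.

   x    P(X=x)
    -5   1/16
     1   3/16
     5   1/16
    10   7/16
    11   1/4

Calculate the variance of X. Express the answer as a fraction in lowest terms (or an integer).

E[X] = (1/16)·(-5) + (3/16)·1 + (1/16)·5 + (7/16)·10 + (1/4)·11 = 117/16
E[X²] = (1/16)·25 + (3/16)·1 + (1/16)·25 + (7/16)·100 + (1/4)·121 = 1237/16
Var(X) = 1237/16 − (117/16)² = 6103/256

6103/256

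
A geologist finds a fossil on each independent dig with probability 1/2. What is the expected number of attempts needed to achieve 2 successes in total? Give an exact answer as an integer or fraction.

4

By linearity (sum of 2 independent geometric waits), E[trials] = 2/p = 2/(1/2) = 4.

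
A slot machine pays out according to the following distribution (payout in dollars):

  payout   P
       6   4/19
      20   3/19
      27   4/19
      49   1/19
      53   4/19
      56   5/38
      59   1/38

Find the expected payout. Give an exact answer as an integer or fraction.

1245/38 dollars

E[X] = (4/19)·6 + (3/19)·20 + (4/19)·27 + (1/19)·49 + (4/19)·53 + (5/38)·56 + (1/38)·59
     = 1245/38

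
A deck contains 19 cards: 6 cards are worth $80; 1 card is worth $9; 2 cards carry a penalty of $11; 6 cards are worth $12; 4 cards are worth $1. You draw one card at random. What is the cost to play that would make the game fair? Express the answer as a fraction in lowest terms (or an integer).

543/19 dollars

E[payout] = (6/19)·80 + (1/19)·9 + (2/19)·(-11) + (6/19)·12 + (4/19)·1 = 543/19
Fair fee = E[payout] = 543/19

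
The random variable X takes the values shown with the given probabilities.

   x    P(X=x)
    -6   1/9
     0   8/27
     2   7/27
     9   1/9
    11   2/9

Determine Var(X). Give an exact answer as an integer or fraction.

E[X] = (1/9)·(-6) + (8/27)·0 + (7/27)·2 + (1/9)·9 + (2/9)·11 = 89/27
E[X²] = (1/9)·36 + (8/27)·0 + (7/27)·4 + (1/9)·81 + (2/9)·121 = 1105/27
Var(X) = 1105/27 − (89/27)² = 21914/729

21914/729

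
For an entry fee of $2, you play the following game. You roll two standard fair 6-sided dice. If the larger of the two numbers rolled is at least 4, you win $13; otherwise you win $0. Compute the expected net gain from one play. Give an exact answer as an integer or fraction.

31/4 dollars

E[payout] = (1/4)·0 + (3/4)·13 = 39/4
Expected profit = 39/4 − 2 = 31/4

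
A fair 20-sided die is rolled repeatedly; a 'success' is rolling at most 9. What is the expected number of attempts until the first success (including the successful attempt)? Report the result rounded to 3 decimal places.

For a geometric distribution, E[trials] = 1/p = 1/(9/20) = 20/9.
≈ 2.222

2.222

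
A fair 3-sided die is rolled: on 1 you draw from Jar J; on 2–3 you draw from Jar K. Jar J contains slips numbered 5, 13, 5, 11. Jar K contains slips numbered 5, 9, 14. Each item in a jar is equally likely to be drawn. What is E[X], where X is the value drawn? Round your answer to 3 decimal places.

9.056

E[X | Jar J] = (5 + 13 + 5 + 11)/4 = 17/2
E[X | Jar K] = (5 + 9 + 14)/3 = 28/3
E[X] = (1/3)·17/2 + (2/3)·28/3 = 163/18 ≈ 9.056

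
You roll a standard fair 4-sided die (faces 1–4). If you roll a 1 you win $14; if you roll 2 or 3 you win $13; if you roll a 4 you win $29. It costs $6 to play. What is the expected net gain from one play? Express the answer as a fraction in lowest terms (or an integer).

45/4 dollars

E[payout] = (1/2)·13 + (1/4)·14 + (1/4)·29 = 69/4
Expected profit = 69/4 − 6 = 45/4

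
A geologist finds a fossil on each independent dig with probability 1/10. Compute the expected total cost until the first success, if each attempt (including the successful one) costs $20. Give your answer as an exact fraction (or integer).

E[#attempts] = 1/p = 10; E[cost] = 20·10 = 200.

$200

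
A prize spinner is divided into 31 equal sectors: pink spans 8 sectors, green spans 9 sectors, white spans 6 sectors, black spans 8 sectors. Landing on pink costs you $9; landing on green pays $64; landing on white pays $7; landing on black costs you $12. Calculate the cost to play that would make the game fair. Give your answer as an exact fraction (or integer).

450/31 dollars

E[payout] = (8/31)·(-9) + (9/31)·64 + (6/31)·7 + (8/31)·(-12) = 450/31
Fair fee = E[payout] = 450/31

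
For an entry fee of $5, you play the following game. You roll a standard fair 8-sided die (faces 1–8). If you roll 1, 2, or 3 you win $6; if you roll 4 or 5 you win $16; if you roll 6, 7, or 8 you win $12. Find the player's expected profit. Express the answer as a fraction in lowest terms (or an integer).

23/4 dollars

E[payout] = (3/8)·6 + (3/8)·12 + (1/4)·16 = 43/4
Expected profit = 43/4 − 5 = 23/4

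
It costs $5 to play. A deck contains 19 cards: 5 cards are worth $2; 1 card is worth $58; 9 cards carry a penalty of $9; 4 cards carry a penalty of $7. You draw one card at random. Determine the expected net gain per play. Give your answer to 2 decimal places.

-$7.16

E[payout] = (5/19)·2 + (1/19)·58 + (9/19)·(-9) + (4/19)·(-7) = -41/19
Expected profit = -41/19 − 5 = -136/19 ≈ -$7.16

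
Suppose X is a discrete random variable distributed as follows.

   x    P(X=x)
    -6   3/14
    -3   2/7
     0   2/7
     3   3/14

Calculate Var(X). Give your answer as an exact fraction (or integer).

279/28

E[X] = (3/14)·(-6) + (2/7)·(-3) + (2/7)·0 + (3/14)·3 = -3/2
E[X²] = (3/14)·36 + (2/7)·9 + (2/7)·0 + (3/14)·9 = 171/14
Var(X) = 171/14 − (-3/2)² = 279/28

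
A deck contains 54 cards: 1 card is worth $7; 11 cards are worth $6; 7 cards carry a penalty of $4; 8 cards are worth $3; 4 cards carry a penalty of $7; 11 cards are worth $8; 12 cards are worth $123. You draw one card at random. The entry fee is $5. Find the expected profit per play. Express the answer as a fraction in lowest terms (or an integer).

E[payout] = (1/54)·7 + (11/54)·6 + (7/54)·(-4) + (8/54)·3 + (4/54)·(-7) + (11/54)·8 + (12/54)·123 = 535/18
Expected profit = 535/18 − 5 = 445/18

445/18 dollars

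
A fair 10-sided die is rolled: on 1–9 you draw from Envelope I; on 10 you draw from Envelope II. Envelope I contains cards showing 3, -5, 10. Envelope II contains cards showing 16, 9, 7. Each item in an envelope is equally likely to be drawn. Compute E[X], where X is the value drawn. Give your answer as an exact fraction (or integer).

52/15

E[X | Envelope I] = (3 − 5 + 10)/3 = 8/3
E[X | Envelope II] = (16 + 9 + 7)/3 = 32/3
E[X] = (9/10)·8/3 + (1/10)·32/3 = 52/15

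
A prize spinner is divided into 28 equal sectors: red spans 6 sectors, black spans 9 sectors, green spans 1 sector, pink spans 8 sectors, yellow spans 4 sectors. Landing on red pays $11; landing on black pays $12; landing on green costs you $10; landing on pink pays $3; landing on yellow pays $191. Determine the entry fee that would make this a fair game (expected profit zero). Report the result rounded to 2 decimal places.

E[payout] = (6/28)·11 + (9/28)·12 + (1/28)·(-10) + (8/28)·3 + (4/28)·191 = 34
Fair fee = E[payout] = 34 ≈ $34.00

$34.00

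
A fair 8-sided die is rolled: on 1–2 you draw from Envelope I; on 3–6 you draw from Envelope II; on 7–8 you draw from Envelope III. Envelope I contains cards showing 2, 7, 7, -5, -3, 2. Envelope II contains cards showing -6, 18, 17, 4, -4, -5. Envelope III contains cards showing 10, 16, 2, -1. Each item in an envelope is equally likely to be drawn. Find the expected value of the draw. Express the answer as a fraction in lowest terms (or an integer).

197/48

E[X | Envelope I] = (2 + 7 + 7 − 5 − 3 + 2)/6 = 5/3
E[X | Envelope II] = (-6 + 18 + 17 + 4 − 4 − 5)/6 = 4
E[X | Envelope III] = (10 + 16 + 2 − 1)/4 = 27/4
E[X] = (1/4)·5/3 + (1/2)·4 + (1/4)·27/4 = 197/48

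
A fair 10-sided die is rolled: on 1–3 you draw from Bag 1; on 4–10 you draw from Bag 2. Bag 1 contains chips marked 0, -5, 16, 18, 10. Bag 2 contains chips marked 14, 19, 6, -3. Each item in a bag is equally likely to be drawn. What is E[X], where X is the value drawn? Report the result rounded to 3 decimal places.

8.640

E[X | Bag 1] = (0 − 5 + 16 + 18 + 10)/5 = 39/5
E[X | Bag 2] = (14 + 19 + 6 − 3)/4 = 9
E[X] = (3/10)·39/5 + (7/10)·9 = 216/25 ≈ 8.640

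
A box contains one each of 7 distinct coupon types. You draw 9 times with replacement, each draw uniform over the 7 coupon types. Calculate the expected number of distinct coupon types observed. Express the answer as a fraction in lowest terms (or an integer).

Let Xⱼ=1 if type j appears at least once. P(Xⱼ=1) = 1 − ((7−1)/7)^9 = 30275911/40353607.
E[#distinct] = 7·30275911/40353607 = 30275911/5764801.

30275911/5764801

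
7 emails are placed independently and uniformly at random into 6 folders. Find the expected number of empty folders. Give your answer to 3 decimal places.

1.674

Let Xⱼ=1 if folder j is empty. P(Xⱼ=1) = ((6-1)/6)^7 = 78125/279936.
By linearity, E[#empty] = 6·78125/279936 = 78125/46656.
≈ 1.674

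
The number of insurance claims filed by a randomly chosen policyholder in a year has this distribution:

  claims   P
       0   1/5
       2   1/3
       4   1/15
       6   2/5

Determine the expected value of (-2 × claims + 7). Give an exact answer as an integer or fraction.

1/3

E[-2x+7] = (1/5)·7 + (1/3)·3 + (1/15)·(-1) + (2/5)·(-5)
     = 1/3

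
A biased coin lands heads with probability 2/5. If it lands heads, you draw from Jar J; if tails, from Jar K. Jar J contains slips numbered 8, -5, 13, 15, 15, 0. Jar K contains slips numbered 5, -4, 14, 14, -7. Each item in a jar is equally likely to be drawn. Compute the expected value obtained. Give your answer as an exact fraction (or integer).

E[X | Jar J] = (8 − 5 + 13 + 15 + 15 + 0)/6 = 23/3
E[X | Jar K] = (5 − 4 + 14 + 14 − 7)/5 = 22/5
E[X] = (2/5)·23/3 + (3/5)·22/5 = 428/75

428/75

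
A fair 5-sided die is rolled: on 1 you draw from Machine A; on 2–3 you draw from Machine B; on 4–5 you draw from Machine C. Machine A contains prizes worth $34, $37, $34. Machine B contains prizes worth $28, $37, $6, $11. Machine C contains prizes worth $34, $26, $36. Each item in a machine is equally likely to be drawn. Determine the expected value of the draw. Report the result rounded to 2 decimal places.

E[X | Machine A] = (34 + 37 + 34)/3 = 35
E[X | Machine B] = (28 + 37 + 6 + 11)/4 = 41/2
E[X | Machine C] = (34 + 26 + 36)/3 = 32
E[X] = (1/5)·35 + (2/5)·41/2 + (2/5)·32 = 28 ≈ 28.00

$28.00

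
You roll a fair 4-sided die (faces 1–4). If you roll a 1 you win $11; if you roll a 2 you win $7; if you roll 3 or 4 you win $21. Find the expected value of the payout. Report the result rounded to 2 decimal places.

$15.00

E[payout] = (1/4)·7 + (1/4)·11 + (1/2)·21 = 15
≈ $15.00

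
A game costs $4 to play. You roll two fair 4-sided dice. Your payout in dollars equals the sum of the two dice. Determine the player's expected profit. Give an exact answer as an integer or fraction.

$1

Distribution of the sum of the two dice: 2 w.p. 1/16, 3 w.p. 1/8, 4 w.p. 3/16, 5 w.p. 1/4, 6 w.p. 3/16, 7 w.p. 1/8, …
E[payout] = (1/16)·2 + (1/8)·3 + (3/16)·4 + (1/4)·5 + (3/16)·6 + (1/8)·7 + (1/16)·8 = 5
Expected profit = 5 − 4 = 1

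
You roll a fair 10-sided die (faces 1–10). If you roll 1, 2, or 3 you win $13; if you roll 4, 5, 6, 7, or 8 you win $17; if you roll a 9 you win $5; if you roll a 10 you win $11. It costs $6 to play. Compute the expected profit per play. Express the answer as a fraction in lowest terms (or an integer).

E[payout] = (1/10)·5 + (1/10)·11 + (3/10)·13 + (1/2)·17 = 14
Expected profit = 14 − 6 = 8

$8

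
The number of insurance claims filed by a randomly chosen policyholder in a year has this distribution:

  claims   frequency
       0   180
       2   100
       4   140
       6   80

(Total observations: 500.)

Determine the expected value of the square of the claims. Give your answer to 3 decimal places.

11.040

Total = 500, so P(claims=0) = 180/500, etc.
E[X²] = (9/25)·0 + (1/5)·4 + (7/25)·16 + (4/25)·36
     = 276/25 ≈ 11.040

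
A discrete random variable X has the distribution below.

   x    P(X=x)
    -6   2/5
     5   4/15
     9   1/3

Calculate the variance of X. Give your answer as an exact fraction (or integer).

9974/225

E[X] = (2/5)·(-6) + (4/15)·5 + (1/3)·9 = 29/15
E[X²] = (2/5)·36 + (4/15)·25 + (1/3)·81 = 721/15
Var(X) = 721/15 − (29/15)² = 9974/225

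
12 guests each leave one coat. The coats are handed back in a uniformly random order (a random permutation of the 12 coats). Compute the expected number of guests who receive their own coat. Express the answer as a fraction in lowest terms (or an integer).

Let Xᵢ = 1 if person i gets their own coat. For each i, P(Xᵢ=1) = 1/12.
By linearity of expectation, E[X₁+…+X_12] = 12·(1/12) = 1.

1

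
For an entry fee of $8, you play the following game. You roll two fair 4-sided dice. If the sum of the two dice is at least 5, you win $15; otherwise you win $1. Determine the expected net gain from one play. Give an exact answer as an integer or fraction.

7/4 dollars

E[payout] = (3/8)·1 + (5/8)·15 = 39/4
Expected profit = 39/4 − 8 = 7/4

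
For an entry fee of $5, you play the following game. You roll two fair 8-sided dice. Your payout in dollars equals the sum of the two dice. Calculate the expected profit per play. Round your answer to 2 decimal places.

Distribution of the sum of the two dice: 2 w.p. 1/64, 3 w.p. 1/32, 4 w.p. 3/64, 5 w.p. 1/16, 6 w.p. 5/64, 7 w.p. 3/32, …
E[payout] = (1/64)·2 + (1/32)·3 + (3/64)·4 + (1/16)·5 + (5/64)·6 + (3/32)·7 + (7/64)·8 + (1/8)·9 + (7/64)·10 + (3/32)·11 + (5/64)·12 + (1/16)·13 + (3/64)·14 + (1/32)·15 + (1/64)·16 = 9
Expected profit = 9 − 5 = 4 ≈ $4.00

$4.00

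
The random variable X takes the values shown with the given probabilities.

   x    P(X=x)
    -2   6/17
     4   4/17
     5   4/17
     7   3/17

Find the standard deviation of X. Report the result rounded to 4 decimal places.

E[X] = 45/17, E[X²] = 335/17
Var(X) = E[X²] − (E[X])² = 335/17 − 2025/289 = 3670/289
SD(X) = √(3670/289) ≈ 3.5636

3.5636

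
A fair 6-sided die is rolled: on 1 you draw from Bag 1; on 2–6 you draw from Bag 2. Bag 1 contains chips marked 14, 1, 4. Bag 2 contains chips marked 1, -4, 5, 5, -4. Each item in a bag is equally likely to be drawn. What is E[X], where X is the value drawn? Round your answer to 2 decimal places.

E[X | Bag 1] = (14 + 1 + 4)/3 = 19/3
E[X | Bag 2] = (1 − 4 + 5 + 5 − 4)/5 = 3/5
E[X] = (1/6)·19/3 + (5/6)·3/5 = 14/9 ≈ 1.56

1.56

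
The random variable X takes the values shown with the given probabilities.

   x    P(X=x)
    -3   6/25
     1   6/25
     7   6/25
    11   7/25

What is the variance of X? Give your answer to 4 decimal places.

E[X] = (6/25)·(-3) + (6/25)·1 + (6/25)·7 + (7/25)·11 = 107/25
E[X²] = (6/25)·9 + (6/25)·1 + (6/25)·49 + (7/25)·121 = 1201/25
Var(X) = 1201/25 − (107/25)² = 18576/625 ≈ 29.7216

29.7216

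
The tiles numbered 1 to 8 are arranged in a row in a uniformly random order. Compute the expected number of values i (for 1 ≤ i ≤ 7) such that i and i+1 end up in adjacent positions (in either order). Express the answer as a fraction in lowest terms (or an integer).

For each i ∈ {1,…,7}, let Xᵢ = 1 if i and i+1 are adjacent. P(Xᵢ=1) = 2·(8−1)!/8! = 2/8.
By linearity, E[ΣXᵢ] = (7)·(2/8) = 7/4.

7/4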